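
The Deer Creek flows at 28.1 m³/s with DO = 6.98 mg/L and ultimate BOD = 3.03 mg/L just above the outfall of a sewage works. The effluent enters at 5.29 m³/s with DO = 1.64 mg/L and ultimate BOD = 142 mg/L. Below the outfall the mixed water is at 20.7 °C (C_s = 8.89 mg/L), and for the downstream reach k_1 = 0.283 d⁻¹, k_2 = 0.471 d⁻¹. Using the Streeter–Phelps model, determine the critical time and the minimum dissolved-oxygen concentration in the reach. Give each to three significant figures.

Mixed DO = (28.1×6.98 + 5.29×1.64)/(28.1+5.29) = 204.8/33.39 = 6.134 mg/L.
Mixed L₀ = (28.1×3.03 + 5.29×142)/(33.39) = 836.3/33.39 = 25.05 mg/L.
Initial deficit D₀ = C_s − DO₀ = 8.89 − 6.134 = 2.756 mg/L.
t_c = (1/0.1880) ln[(0.471/0.283)(1 − 2.756×0.1880/(0.283×25.05))] = 5.319 × ln(1.543) = 2.306 d.
D_c = (0.283/0.471) × 25.05 × e^(−0.283×2.306) = 0.6008 × 25.05 × 0.5207 = 7.836 mg/L.
Minimum DO = 8.89 − 7.836 = 1.054 mg/L.

t_c ≈ 2.31 d; minimum DO ≈ 1.05 mg/L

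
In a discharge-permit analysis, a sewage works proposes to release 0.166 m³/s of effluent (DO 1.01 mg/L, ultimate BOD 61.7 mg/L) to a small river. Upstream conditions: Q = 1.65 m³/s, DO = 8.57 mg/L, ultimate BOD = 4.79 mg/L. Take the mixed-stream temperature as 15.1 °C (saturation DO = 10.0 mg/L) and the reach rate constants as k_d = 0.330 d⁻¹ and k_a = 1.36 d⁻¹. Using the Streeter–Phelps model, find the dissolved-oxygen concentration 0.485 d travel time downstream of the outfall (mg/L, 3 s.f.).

Mixed DO = (1.65×8.57 + 0.166×1.01)/(1.65+0.166) = 14.31/1.816 = 7.879 mg/L.
Mixed L₀ = (1.65×4.79 + 0.166×61.7)/(1.816) = 18.15/1.816 = 9.992 mg/L.
Initial deficit D₀ = C_s − DO₀ = 10.0 − 7.879 = 2.121 mg/L.
D(0.485) = [0.330×9.992/(1.36−0.330)](e^(−0.330×0.485) − e^(−1.36×0.485)) + 2.121 e^(−1.36×0.485)
= 3.201 × (0.8521 − 0.5171) + 2.121 × 0.5171 = 2.169 mg/L.
DO = 10.0 − 2.169 = 7.831 mg/L.

DO ≈ 7.83 mg/L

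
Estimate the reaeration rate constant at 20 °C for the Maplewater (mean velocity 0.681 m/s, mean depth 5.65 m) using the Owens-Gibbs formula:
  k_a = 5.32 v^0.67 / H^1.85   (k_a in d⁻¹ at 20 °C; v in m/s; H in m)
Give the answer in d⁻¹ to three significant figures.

k_a ≈ 0.167 d⁻¹

k_a = 5.32 × 0.681^0.67 / 5.65^1.85 = 5.32 × 0.7731 / 24.62 = 0.1670 d⁻¹.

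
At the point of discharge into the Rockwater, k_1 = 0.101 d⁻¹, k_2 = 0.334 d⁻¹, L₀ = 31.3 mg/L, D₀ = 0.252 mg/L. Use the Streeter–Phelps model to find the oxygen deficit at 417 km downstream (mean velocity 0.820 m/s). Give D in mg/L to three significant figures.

D ≈ 5.62 mg/L

Travel time t = x/v = 417 km / (0.820 m/s) = 417000 m / 0.820 m/s = 508500 s = 5.886 d.
k_1 L₀/(k_2−k_1) = 0.101×31.3/(0.334−0.101) = 3.161/0.2330 = 13.57 mg/L.
e^(−k_1 t) = e^(−0.101×5.886) = 0.5519; e^(−k_2 t) = e^(−0.334×5.886) = 0.1400.
D = 13.57 × (0.5519 − 0.1400) + 0.252 × 0.1400 = 5.588 + 0.03529 = 5.623 mg/L.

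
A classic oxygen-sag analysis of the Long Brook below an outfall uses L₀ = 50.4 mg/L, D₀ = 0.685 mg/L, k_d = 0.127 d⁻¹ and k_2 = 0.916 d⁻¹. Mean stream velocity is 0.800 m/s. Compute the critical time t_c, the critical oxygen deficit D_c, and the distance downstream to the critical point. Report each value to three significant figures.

t_c ≈ 2.39 d; D_c ≈ 5.16 mg/L; x_c ≈ 165 km

t_c = [1/(k_2−k_d)] ln[(k_2/k_d)(1 − D₀(k_2−k_d)/(k_d L₀))]
= [1/(0.916−0.127)] ln[(0.916/0.127)(1 − 0.685×0.7890/(0.127×50.4))]
= (1/0.7890) ln[7.213 × 0.9156] = 1.267 × ln(6.604) = 1.267 × 1.888 = 2.392 d.
D_c = (k_d/k_2) L₀ e^(−k_d t_c) = (0.127/0.916) × 50.4 × e^(−0.127×2.392) = 0.1386 × 50.4 × 0.7380 = 5.157 mg/L.
x_c = v t_c = 0.800 m/s × 2.392 d × 86400 s/d = 165400 m ≈ 165 km.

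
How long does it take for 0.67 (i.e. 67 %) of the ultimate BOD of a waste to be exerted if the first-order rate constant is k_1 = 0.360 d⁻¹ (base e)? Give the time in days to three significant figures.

t ≈ 3.08 d

y/L₀ = 1 − e^(−k_1 t) = 0.67 ⇒ e^(−k_1 t) = 0.330
t = −ln(0.330) / 0.360 = 1.109 / 0.360 = 3.080 d.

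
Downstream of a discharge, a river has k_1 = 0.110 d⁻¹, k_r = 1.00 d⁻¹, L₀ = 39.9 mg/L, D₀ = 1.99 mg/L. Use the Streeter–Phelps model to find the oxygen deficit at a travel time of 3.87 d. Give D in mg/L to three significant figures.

k_1 L₀/(k_r−k_1) = 0.110×39.9/(1.00−0.110) = 4.389/0.8900 = 4.931 mg/L.
e^(−k_1 t) = e^(−0.110×3.870) = 0.6533; e^(−k_r t) = e^(−1.00×3.870) = 0.02086.
D = 4.931 × (0.6533 − 0.02086) + 1.99 × 0.02086 = 3.119 + 0.04151 = 3.160 mg/L.

D ≈ 3.16 mg/L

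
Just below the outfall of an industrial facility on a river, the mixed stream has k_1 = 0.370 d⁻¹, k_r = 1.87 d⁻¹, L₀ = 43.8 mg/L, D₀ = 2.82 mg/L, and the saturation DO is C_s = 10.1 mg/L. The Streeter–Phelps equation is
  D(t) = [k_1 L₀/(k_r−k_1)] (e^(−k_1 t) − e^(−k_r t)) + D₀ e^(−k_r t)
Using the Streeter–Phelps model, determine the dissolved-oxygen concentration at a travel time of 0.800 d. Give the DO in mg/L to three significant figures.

k_1 L₀/(k_r−k_1) = 0.370×43.8/(1.87−0.370) = 16.21/1.500 = 10.80 mg/L.
e^(−k_1 t) = e^(−0.370×0.8000) = 0.7438; e^(−k_r t) = e^(−1.87×0.8000) = 0.2240.
D = 10.80 × (0.7438 − 0.2240) + 2.82 × 0.2240 = 5.616 + 0.6317 = 6.247 mg/L.
DO = C_s − D = 10.1 − 6.247 = 3.853 mg/L.

DO ≈ 3.85 mg/L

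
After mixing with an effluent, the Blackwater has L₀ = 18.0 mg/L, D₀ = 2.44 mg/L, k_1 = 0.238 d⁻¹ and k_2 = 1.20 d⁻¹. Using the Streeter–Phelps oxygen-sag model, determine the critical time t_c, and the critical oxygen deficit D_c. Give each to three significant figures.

At the critical point dD/dt = 0, so k_1 L₀ e^(−k_1 t) = k_2 D. Substituting D(t) from the Streeter–Phelps equation and solving for t gives
t_c = ln[(k_2/k_1)(1 − D₀(k_2−k_1)/(k_1 L₀))] / (k_2−k_1).
Here k_2−k_1 = 0.9620 d⁻¹ and 1 − D₀(k_2−k_1)/(k_1 L₀) = 1 − 2.44×0.9620/(0.238×18.0) = 0.4521, so
t_c = ln(5.042 × 0.4521) / 0.9620 = 0.8239 / 0.9620 = 0.8565 d.
L(t_c) = L₀ e^(−k_1 t_c) = 18.0 × 0.8156 = 14.68 mg/L, and at the critical point k_2 D_c = k_1 L, so D_c = (0.238/1.20) × 14.68 = 2.912 mg/L.

t_c ≈ 0.856 d; D_c ≈ 2.91 mg/L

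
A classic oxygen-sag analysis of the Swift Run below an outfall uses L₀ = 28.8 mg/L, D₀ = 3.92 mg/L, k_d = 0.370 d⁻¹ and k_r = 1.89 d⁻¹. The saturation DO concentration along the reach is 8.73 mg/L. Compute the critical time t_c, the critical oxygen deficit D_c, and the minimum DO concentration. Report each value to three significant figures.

With k_r/k_d = 5.108 and 1 − D₀(k_r−k_d)/(k_d L₀) = 0.4408,
t_c = ln(5.108 × 0.4408) / (1.89 − 0.370) = ln(2.252) / 1.520 = 0.8118/1.520 = 0.5341 d.
D_c = (k_d/k_r) L₀ e^(−k_d t_c) = (0.370/1.89) × 28.8 × e^(−0.370×0.5341) = 0.1958 × 28.8 × 0.8207 = 4.627 mg/L.
Minimum DO = C_s − D_c = 8.73 − 4.627 = 4.103 mg/L.

t_c ≈ 0.534 d; D_c ≈ 4.63 mg/L; min DO ≈ 4.10 mg/L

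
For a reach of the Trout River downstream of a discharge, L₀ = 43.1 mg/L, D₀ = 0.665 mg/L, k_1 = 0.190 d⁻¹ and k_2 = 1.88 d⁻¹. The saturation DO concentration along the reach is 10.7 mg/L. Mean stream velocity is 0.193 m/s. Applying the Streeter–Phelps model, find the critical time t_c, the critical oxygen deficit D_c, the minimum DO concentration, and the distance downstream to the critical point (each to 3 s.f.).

t_c ≈ 1.27 d; D_c ≈ 3.42 mg/L; min DO ≈ 7.28 mg/L; x_c ≈ 21.2 km

t_c = [1/(k_2−k_1)] ln[(k_2/k_1)(1 − D₀(k_2−k_1)/(k_1 L₀))]
= [1/(1.88−0.190)] ln[(1.88/0.190)(1 − 0.665×1.690/(0.190×43.1))]
= (1/1.690) ln[9.895 × 0.8628] = 0.5917 × ln(8.537) = 0.5917 × 2.144 = 1.269 d.
L(t_c) = L₀ e^(−k_1 t_c) = 43.1 × 0.7858 = 33.87 mg/L, and at the critical point k_2 D_c = k_1 L, so D_c = (0.190/1.88) × 33.87 = 3.423 mg/L.
Minimum DO = C_s − D_c = 10.7 − 3.423 = 7.277 mg/L.
x_c = v t_c = 0.193 m/s × 1.269 d × 86400 s/d = 21160 m ≈ 21.2 km.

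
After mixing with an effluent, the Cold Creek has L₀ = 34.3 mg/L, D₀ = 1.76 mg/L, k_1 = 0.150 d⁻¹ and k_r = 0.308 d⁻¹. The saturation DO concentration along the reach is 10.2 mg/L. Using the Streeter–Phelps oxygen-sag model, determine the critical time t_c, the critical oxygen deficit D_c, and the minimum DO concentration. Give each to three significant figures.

t_c ≈ 4.20 d; D_c ≈ 8.89 mg/L; min DO ≈ 1.31 mg/L

With k_r/k_1 = 2.053 and 1 − D₀(k_r−k_1)/(k_1 L₀) = 0.9460,
t_c = ln(2.053 × 0.9460) / (0.308 − 0.150) = ln(1.942) / 0.1580 = 0.6639/0.1580 = 4.202 d.
D_c = (k_1/k_r) L₀ e^(−k_1 t_c) = (0.150/0.308) × 34.3 × e^(−0.150×4.202) = 0.4870 × 34.3 × 0.5324 = 8.894 mg/L.
Minimum DO = C_s − D_c = 10.2 − 8.894 = 1.306 mg/L.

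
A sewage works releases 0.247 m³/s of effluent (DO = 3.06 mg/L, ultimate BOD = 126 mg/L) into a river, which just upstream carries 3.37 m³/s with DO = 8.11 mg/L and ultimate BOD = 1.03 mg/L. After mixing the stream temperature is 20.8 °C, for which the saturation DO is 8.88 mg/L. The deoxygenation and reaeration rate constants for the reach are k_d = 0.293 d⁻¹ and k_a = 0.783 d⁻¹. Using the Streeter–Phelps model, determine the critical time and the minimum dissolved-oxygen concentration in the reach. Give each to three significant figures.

Mixed DO = (3.37×8.11 + 0.247×3.06)/(3.37+0.247) = 28.09/3.617 = 7.765 mg/L.
Mixed L₀ = (3.37×1.03 + 0.247×126)/(3.617) = 34.59/3.617 = 9.564 mg/L.
Initial deficit D₀ = C_s − DO₀ = 8.88 − 7.765 = 1.115 mg/L.
t_c = (1/0.4900) ln[(0.783/0.293)(1 − 1.115×0.4900/(0.293×9.564))] = 2.041 × ln(2.151) = 1.564 d.
D_c = (0.293/0.783) × 9.564 × e^(−0.293×1.564) = 0.3742 × 9.564 × 0.6325 = 2.264 mg/L.
Minimum DO = 8.88 − 2.264 = 6.616 mg/L.

t_c ≈ 1.56 d; minimum DO ≈ 6.62 mg/L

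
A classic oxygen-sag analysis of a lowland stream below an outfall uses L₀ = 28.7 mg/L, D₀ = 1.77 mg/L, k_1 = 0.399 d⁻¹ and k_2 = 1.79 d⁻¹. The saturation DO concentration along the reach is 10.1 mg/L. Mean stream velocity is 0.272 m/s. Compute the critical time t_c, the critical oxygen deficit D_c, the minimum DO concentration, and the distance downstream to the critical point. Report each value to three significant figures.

With k_2/k_1 = 4.486 and 1 − D₀(k_2−k_1)/(k_1 L₀) = 0.7850,
t_c = ln(4.486 × 0.7850) / (1.79 − 0.399) = ln(3.522) / 1.391 = 1.259/1.391 = 0.9051 d.
D_c = (k_1/k_2) L₀ e^(−k_1 t_c) = (0.399/1.79) × 28.7 × e^(−0.399×0.9051) = 0.2229 × 28.7 × 0.6969 = 4.458 mg/L.
Minimum DO = C_s − D_c = 10.1 − 4.458 = 5.642 mg/L.
x_c = v t_c = 0.272 m/s × 0.9051 d × 86400 s/d = 21270 m ≈ 21.3 km.

t_c ≈ 0.905 d; D_c ≈ 4.46 mg/L; min DO ≈ 5.64 mg/L; x_c ≈ 21.3 km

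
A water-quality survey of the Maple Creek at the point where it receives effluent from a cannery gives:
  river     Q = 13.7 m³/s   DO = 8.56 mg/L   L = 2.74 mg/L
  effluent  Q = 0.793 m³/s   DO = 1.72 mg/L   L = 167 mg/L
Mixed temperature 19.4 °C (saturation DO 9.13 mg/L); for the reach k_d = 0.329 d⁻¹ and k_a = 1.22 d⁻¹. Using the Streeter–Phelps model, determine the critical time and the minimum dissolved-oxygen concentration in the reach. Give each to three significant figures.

Mixed DO = (13.7×8.56 + 0.793×1.72)/(13.7+0.793) = 118.6/14.49 = 8.186 mg/L.
Mixed L₀ = (13.7×2.74 + 0.793×167)/(14.49) = 170.0/14.49 = 11.73 mg/L.
Initial deficit D₀ = C_s − DO₀ = 9.13 − 8.186 = 0.9443 mg/L.
t_c = (1/0.8910) ln[(1.22/0.329)(1 − 0.9443×0.8910/(0.329×11.73))] = 1.122 × ln(2.900) = 1.195 d.
D_c = (0.329/1.22) × 11.73 × e^(−0.329×1.195) = 0.2697 × 11.73 × 0.6750 = 2.135 mg/L.
Minimum DO = 9.13 − 2.135 = 6.995 mg/L.

t_c ≈ 1.19 d; minimum DO ≈ 7.00 mg/L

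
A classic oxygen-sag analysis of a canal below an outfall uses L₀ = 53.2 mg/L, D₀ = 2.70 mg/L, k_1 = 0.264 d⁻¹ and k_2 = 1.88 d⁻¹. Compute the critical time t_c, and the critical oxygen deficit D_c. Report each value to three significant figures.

At the critical point dD/dt = 0, so k_1 L₀ e^(−k_1 t) = k_2 D. Substituting D(t) from the Streeter–Phelps equation and solving for t gives
t_c = ln[(k_2/k_1)(1 − D₀(k_2−k_1)/(k_1 L₀))] / (k_2−k_1).
Here k_2−k_1 = 1.616 d⁻¹ and 1 − D₀(k_2−k_1)/(k_1 L₀) = 1 − 2.70×1.616/(0.264×53.2) = 0.6893, so
t_c = ln(7.121 × 0.6893) / 1.616 = 1.591 / 1.616 = 0.9846 d.
L(t_c) = L₀ e^(−k_1 t_c) = 53.2 × 0.7711 = 41.02 mg/L, and at the critical point k_2 D_c = k_1 L, so D_c = (0.264/1.88) × 41.02 = 5.761 mg/L.

t_c ≈ 0.985 d; D_c ≈ 5.76 mg/L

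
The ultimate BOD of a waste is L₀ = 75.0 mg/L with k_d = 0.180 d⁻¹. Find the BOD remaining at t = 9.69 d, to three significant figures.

L ≈ 13.1 mg/L

L_t = L₀ e^(−k_d t) = 75.0 × e^(−0.180×9.69) = 75.0 × 0.1748 = 13.11 mg/L.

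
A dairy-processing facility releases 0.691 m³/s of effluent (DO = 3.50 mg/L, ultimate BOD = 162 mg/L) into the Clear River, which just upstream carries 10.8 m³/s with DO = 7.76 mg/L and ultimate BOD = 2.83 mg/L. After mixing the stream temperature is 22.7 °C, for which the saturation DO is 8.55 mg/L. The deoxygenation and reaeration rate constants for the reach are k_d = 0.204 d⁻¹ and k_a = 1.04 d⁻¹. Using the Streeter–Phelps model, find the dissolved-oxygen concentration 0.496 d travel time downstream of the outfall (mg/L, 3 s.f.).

Mixed DO = (10.8×7.76 + 0.691×3.50)/(10.8+0.691) = 86.23/11.49 = 7.504 mg/L.
Mixed L₀ = (10.8×2.83 + 0.691×162)/(11.49) = 142.5/11.49 = 12.40 mg/L.
Initial deficit D₀ = C_s − DO₀ = 8.55 − 7.504 = 1.046 mg/L.
D(0.496) = [0.204×12.40/(1.04−0.204)](e^(−0.204×0.496) − e^(−1.04×0.496)) + 1.046 e^(−1.04×0.496)
= 3.026 × (0.9038 − 0.5970) + 1.046 × 0.5970 = 1.553 mg/L.
DO = 8.55 − 1.553 = 6.997 mg/L.

DO ≈ 7.00 mg/L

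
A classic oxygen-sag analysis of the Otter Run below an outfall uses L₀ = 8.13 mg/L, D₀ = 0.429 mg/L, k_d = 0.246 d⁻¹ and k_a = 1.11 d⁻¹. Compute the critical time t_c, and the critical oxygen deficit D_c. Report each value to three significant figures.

t_c ≈ 1.51 d; D_c ≈ 1.24 mg/L

With k_a/k_d = 4.512 and 1 − D₀(k_a−k_d)/(k_d L₀) = 0.8147,
t_c = ln(4.512 × 0.8147) / (1.11 − 0.246) = ln(3.676) / 0.8640 = 1.302/0.8640 = 1.507 d.
D_c = (k_d/k_a) L₀ e^(−k_d t_c) = (0.246/1.11) × 8.13 × e^(−0.246×1.507) = 0.2216 × 8.13 × 0.6903 = 1.244 mg/L.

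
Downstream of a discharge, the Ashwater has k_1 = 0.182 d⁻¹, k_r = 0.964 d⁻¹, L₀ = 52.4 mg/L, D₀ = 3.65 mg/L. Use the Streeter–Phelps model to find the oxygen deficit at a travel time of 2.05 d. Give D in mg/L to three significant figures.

k_1 L₀/(k_r−k_1) = 0.182×52.4/(0.964−0.182) = 9.537/0.7820 = 12.20 mg/L.
e^(−k_1 t) = e^(−0.182×2.050) = 0.6886; e^(−k_r t) = e^(−0.964×2.050) = 0.1386.
D = 12.20 × (0.6886 − 0.1386) + 3.65 × 0.1386 = 6.707 + 0.5059 = 7.213 mg/L.

D ≈ 7.21 mg/L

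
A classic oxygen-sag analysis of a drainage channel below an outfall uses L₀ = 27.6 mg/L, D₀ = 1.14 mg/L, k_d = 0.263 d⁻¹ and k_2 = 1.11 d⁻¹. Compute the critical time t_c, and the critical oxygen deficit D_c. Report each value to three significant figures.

With k_2/k_d = 4.221 and 1 − D₀(k_2−k_d)/(k_d L₀) = 0.8670,
t_c = ln(4.221 × 0.8670) / (1.11 − 0.263) = ln(3.659) / 0.8470 = 1.297/0.8470 = 1.532 d.
D_c = (k_d/k_2) L₀ e^(−k_d t_c) = (0.263/1.11) × 27.6 × e^(−0.263×1.532) = 0.2369 × 27.6 × 0.6684 = 4.371 mg/L.

t_c ≈ 1.53 d; D_c ≈ 4.37 mg/L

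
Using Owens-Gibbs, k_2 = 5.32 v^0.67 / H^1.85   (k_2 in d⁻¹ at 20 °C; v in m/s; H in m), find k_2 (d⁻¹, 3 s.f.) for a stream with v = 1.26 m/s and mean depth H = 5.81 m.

k_2 ≈ 0.240 d⁻¹

k_2 = 5.32 × 1.26^0.67 / 5.81^1.85 = 5.32 × 1.167 / 25.93 = 0.2396 d⁻¹.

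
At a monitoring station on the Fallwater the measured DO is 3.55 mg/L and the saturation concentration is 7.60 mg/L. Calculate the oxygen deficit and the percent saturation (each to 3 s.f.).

D ≈ 4.05 mg/L; 46.7 % saturation

D = C_s − C = 7.60 − 3.55 = 4.05 mg/L.
% saturation = 3.55/7.60 × 100 = 46.7 %.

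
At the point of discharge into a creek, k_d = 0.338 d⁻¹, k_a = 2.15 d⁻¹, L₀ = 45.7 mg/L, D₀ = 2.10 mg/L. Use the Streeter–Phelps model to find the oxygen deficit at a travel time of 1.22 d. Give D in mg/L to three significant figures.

k_d L₀/(k_a−k_d) = 0.338×45.7/(2.15−0.338) = 15.45/1.812 = 8.525 mg/L.
e^(−k_d t) = e^(−0.338×1.220) = 0.6621; e^(−k_a t) = e^(−2.15×1.220) = 0.07258.
D = 8.525 × (0.6621 − 0.07258) + 2.10 × 0.07258 = 5.025 + 0.1524 = 5.178 mg/L.

D ≈ 5.18 mg/L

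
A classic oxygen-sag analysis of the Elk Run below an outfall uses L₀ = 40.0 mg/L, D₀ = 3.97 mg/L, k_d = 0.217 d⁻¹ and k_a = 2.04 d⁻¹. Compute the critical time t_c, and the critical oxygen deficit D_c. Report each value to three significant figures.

At the critical point dD/dt = 0, so k_d L₀ e^(−k_d t) = k_a D. Substituting D(t) from the Streeter–Phelps equation and solving for t gives
t_c = ln[(k_a/k_d)(1 − D₀(k_a−k_d)/(k_d L₀))] / (k_a−k_d).
Here k_a−k_d = 1.823 d⁻¹ and 1 − D₀(k_a−k_d)/(k_d L₀) = 1 − 3.97×1.823/(0.217×40.0) = 0.1662, so
t_c = ln(9.401 × 0.1662) / 1.823 = 0.4463 / 1.823 = 0.2448 d.
L(t_c) = L₀ e^(−k_d t_c) = 40.0 × 0.9483 = 37.93 mg/L, and at the critical point k_a D_c = k_d L, so D_c = (0.217/2.04) × 37.93 = 4.035 mg/L.

t_c ≈ 0.245 d; D_c ≈ 4.03 mg/L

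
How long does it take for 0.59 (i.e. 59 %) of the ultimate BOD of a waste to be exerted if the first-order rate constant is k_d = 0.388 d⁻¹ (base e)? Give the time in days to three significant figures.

y/L₀ = 1 − e^(−k_d t) = 0.59 ⇒ e^(−k_d t) = 0.410
t = −ln(0.410) / 0.388 = 0.8916 / 0.388 = 2.298 d.

t ≈ 2.30 d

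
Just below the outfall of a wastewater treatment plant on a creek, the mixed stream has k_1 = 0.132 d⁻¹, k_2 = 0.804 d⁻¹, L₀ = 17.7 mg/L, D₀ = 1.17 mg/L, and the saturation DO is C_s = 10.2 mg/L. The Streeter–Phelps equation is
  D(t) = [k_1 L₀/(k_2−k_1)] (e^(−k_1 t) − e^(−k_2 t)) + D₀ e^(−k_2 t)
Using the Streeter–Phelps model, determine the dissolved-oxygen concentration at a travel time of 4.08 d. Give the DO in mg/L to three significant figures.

k_1 L₀/(k_2−k_1) = 0.132×17.7/(0.804−0.132) = 2.336/0.6720 = 3.477 mg/L.
e^(−k_1 t) = e^(−0.132×4.080) = 0.5836; e^(−k_2 t) = e^(−0.804×4.080) = 0.03762.
D = 3.477 × (0.5836 − 0.03762) + 1.17 × 0.03762 = 1.898 + 0.04401 = 1.942 mg/L.
DO = C_s − D = 10.2 − 1.942 = 8.258 mg/L.

DO ≈ 8.26 mg/L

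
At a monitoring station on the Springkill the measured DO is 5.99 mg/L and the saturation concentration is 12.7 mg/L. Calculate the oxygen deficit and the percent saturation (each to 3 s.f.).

D = C_s − C = 12.7 − 5.99 = 6.71 mg/L.
% saturation = 5.99/12.7 × 100 = 47.2 %.

D ≈ 6.71 mg/L; 47.2 % saturation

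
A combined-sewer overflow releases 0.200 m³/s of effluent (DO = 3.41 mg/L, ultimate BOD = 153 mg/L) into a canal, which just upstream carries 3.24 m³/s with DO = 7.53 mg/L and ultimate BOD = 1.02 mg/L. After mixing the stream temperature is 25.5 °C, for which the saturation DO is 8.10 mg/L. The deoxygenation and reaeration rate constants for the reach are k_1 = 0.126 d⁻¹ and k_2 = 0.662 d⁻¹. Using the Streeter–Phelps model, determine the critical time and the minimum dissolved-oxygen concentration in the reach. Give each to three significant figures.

Mixed DO = (3.24×7.53 + 0.200×3.41)/(3.24+0.200) = 25.08/3.440 = 7.290 mg/L.
Mixed L₀ = (3.24×1.02 + 0.200×153)/(3.440) = 33.90/3.440 = 9.856 mg/L.
Initial deficit D₀ = C_s − DO₀ = 8.10 − 7.290 = 0.8095 mg/L.
t_c = (1/0.5360) ln[(0.662/0.126)(1 − 0.8095×0.5360/(0.126×9.856))] = 1.866 × ln(3.418) = 2.293 d.
D_c = (0.126/0.662) × 9.856 × e^(−0.126×2.293) = 0.1903 × 9.856 × 0.7491 = 1.405 mg/L.
Minimum DO = 8.10 − 1.405 = 6.695 mg/L.

t_c ≈ 2.29 d; minimum DO ≈ 6.69 mg/L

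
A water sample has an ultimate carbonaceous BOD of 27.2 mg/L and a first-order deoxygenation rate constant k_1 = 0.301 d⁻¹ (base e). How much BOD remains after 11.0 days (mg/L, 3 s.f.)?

L ≈ 0.992 mg/L

L_t = L₀ e^(−k_1 t) = 27.2 × e^(−0.301×11.0) = 27.2 × 0.03648 = 0.9922 mg/L.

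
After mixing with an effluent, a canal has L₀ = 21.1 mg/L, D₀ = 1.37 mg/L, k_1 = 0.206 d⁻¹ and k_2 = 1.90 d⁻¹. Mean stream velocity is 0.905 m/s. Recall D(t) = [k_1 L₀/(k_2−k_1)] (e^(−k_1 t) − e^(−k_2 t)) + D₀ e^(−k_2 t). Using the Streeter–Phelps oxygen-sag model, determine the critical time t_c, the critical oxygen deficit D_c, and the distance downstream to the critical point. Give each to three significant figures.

t_c ≈ 0.861 d; D_c ≈ 1.92 mg/L; x_c ≈ 67.3 km

t_c = [1/(k_2−k_1)] ln[(k_2/k_1)(1 − D₀(k_2−k_1)/(k_1 L₀))]
= [1/(1.90−0.206)] ln[(1.90/0.206)(1 − 1.37×1.694/(0.206×21.1))]
= (1/1.694) ln[9.223 × 0.4661] = 0.5903 × ln(4.299) = 0.5903 × 1.458 = 0.8609 d.
L(t_c) = L₀ e^(−k_1 t_c) = 21.1 × 0.8375 = 17.67 mg/L, and at the critical point k_2 D_c = k_1 L, so D_c = (0.206/1.90) × 17.67 = 1.916 mg/L.
x_c = v t_c = 0.905 m/s × 0.8609 d × 86400 s/d = 67310 m ≈ 67.3 km.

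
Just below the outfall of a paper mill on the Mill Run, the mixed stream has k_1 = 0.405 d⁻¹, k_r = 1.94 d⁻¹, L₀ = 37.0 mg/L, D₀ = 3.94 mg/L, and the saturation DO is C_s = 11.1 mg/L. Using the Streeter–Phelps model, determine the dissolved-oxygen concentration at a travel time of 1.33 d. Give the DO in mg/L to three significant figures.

DO ≈ 5.84 mg/L

k_1 L₀/(k_r−k_1) = 0.405×37.0/(1.94−0.405) = 14.99/1.535 = 9.762 mg/L.
e^(−k_1 t) = e^(−0.405×1.330) = 0.5835; e^(−k_r t) = e^(−1.94×1.330) = 0.07576.
D = 9.762 × (0.5835 − 0.07576) + 3.94 × 0.07576 = 4.957 + 0.2985 = 5.256 mg/L.
DO = C_s − D = 11.1 − 5.256 = 5.844 mg/L.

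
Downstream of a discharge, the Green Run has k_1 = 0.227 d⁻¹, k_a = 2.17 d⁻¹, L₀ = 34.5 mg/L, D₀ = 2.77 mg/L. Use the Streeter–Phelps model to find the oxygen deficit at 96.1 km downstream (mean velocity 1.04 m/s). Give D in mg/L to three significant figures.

Travel time t = x/v = 96.1 km / (1.04 m/s) = 96100 m / 1.04 m/s = 92400 s = 1.069 d.
k_1 L₀/(k_a−k_1) = 0.227×34.5/(2.17−0.227) = 7.832/1.943 = 4.031 mg/L.
e^(−k_1 t) = e^(−0.227×1.069) = 0.7844; e^(−k_a t) = e^(−2.17×1.069) = 0.09820.
D = 4.031 × (0.7844 − 0.09820) + 2.77 × 0.09820 = 2.766 + 0.2720 = 3.038 mg/L.

D ≈ 3.04 mg/L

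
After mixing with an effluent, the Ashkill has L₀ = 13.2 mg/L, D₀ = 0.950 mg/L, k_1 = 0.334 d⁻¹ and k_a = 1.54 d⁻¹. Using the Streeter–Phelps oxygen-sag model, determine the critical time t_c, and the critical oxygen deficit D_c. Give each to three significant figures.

t_c ≈ 1.02 d; D_c ≈ 2.04 mg/L

t_c = [1/(k_a−k_1)] ln[(k_a/k_1)(1 − D₀(k_a−k_1)/(k_1 L₀))]
= [1/(1.54−0.334)] ln[(1.54/0.334)(1 − 0.950×1.206/(0.334×13.2))]
= (1/1.206) ln[4.611 × 0.7401] = 0.8292 × ln(3.413) = 0.8292 × 1.227 = 1.018 d.
L(t_c) = L₀ e^(−k_1 t_c) = 13.2 × 0.7118 = 9.396 mg/L, and at the critical point k_a D_c = k_1 L, so D_c = (0.334/1.54) × 9.396 = 2.038 mg/L.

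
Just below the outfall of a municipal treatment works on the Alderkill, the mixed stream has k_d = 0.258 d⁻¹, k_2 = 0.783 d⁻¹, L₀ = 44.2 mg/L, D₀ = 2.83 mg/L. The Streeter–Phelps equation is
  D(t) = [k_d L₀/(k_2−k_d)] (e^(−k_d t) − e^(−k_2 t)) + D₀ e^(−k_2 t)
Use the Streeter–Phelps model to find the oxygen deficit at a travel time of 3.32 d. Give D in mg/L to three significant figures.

k_d L₀/(k_2−k_d) = 0.258×44.2/(0.783−0.258) = 11.40/0.5250 = 21.72 mg/L.
e^(−k_d t) = e^(−0.258×3.320) = 0.4246; e^(−k_2 t) = e^(−0.783×3.320) = 0.07431.
D = 21.72 × (0.4246 − 0.07431) + 2.83 × 0.07431 = 7.609 + 0.2103 = 7.820 mg/L.

D ≈ 7.82 mg/L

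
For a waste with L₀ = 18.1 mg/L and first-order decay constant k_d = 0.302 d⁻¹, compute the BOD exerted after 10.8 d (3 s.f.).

y_t = L₀(1 − e^(−k_d t)) = 18.1 × (1 − e^(−0.302×10.8))
= 18.1 × (1 − 0.03833) = 18.1 × 0.9617 = 17.41 mg/L.

y ≈ 17.4 mg/L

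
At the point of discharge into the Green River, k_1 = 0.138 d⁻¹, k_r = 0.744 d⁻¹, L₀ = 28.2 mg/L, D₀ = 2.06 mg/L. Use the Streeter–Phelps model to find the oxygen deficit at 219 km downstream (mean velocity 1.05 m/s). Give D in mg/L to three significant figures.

Travel time t = x/v = 219 km / (1.05 m/s) = 219000 m / 1.05 m/s = 208600 s = 2.414 d.
k_1 L₀/(k_r−k_1) = 0.138×28.2/(0.744−0.138) = 3.892/0.6060 = 6.422 mg/L.
e^(−k_1 t) = e^(−0.138×2.414) = 0.7167; e^(−k_r t) = e^(−0.744×2.414) = 0.1660.
D = 6.422 × (0.7167 − 0.1660) + 2.06 × 0.1660 = 3.537 + 0.3419 = 3.878 mg/L.

D ≈ 3.88 mg/L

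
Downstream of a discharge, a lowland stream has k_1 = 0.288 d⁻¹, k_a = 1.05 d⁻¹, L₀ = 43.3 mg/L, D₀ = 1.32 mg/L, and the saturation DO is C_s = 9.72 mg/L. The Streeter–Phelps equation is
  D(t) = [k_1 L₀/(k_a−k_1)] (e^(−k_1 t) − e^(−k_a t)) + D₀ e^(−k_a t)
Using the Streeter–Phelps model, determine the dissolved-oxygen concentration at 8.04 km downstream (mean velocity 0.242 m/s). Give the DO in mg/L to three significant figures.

DO ≈ 5.12 mg/L

Travel time t = x/v = 8.04 km / (0.242 m/s) = 8040 m / 0.242 m/s = 33220 s = 0.3845 d.
k_1 L₀/(k_a−k_1) = 0.288×43.3/(1.05−0.288) = 12.47/0.7620 = 16.37 mg/L.
e^(−k_1 t) = e^(−0.288×0.3845) = 0.8952; e^(−k_a t) = e^(−1.05×0.3845) = 0.6678.
D = 16.37 × (0.8952 − 0.6678) + 1.32 × 0.6678 = 3.721 + 0.8815 = 4.602 mg/L.
DO = C_s − D = 9.72 − 4.602 = 5.118 mg/L.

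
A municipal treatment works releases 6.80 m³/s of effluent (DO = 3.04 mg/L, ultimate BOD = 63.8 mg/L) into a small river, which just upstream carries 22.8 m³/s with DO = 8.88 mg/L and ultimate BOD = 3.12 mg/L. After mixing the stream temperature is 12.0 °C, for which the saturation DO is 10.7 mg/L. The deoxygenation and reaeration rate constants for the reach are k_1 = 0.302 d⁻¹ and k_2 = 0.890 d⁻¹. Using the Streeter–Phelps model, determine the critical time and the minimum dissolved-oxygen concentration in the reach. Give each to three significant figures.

Mixed DO = (22.8×8.88 + 6.80×3.04)/(22.8+6.80) = 223.1/29.60 = 7.538 mg/L.
Mixed L₀ = (22.8×3.12 + 6.80×63.8)/(29.60) = 505.0/29.60 = 17.06 mg/L.
Initial deficit D₀ = C_s − DO₀ = 10.7 − 7.538 = 3.162 mg/L.
t_c = (1/0.5880) ln[(0.890/0.302)(1 − 3.162×0.5880/(0.302×17.06))] = 1.701 × ln(1.884) = 1.077 d.
D_c = (0.302/0.890) × 17.06 × e^(−0.302×1.077) = 0.3393 × 17.06 × 0.7224 = 4.182 mg/L.
Minimum DO = 10.7 − 4.182 = 6.518 mg/L.

t_c ≈ 1.08 d; minimum DO ≈ 6.52 mg/L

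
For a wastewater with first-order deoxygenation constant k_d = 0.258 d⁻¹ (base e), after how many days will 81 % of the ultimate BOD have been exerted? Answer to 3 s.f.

y/L₀ = 1 − e^(−k_d t) = 0.81 ⇒ e^(−k_d t) = 0.190
t = −ln(0.190) / 0.258 = 1.661 / 0.258 = 6.437 d.

t ≈ 6.44 d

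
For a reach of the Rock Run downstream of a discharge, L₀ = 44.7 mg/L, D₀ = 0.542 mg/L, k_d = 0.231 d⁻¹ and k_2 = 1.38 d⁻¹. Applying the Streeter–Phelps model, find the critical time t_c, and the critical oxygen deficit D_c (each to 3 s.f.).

t_c = [1/(k_2−k_d)] ln[(k_2/k_d)(1 − D₀(k_2−k_d)/(k_d L₀))]
= [1/(1.38−0.231)] ln[(1.38/0.231)(1 − 0.542×1.149/(0.231×44.7))]
= (1/1.149) ln[5.974 × 0.9397] = 0.8703 × ln(5.614) = 0.8703 × 1.725 = 1.501 d.
L(t_c) = L₀ e^(−k_d t_c) = 44.7 × 0.7069 = 31.60 mg/L, and at the critical point k_2 D_c = k_d L, so D_c = (0.231/1.38) × 31.60 = 5.289 mg/L.

t_c ≈ 1.50 d; D_c ≈ 5.29 mg/L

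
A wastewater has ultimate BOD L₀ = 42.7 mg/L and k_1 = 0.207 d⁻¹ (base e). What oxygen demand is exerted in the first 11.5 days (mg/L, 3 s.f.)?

y ≈ 38.8 mg/L

y_t = L₀(1 − e^(−k_1 t)) = 42.7 × (1 − e^(−0.207×11.5))
= 42.7 × (1 − 0.09250) = 42.7 × 0.9075 = 38.75 mg/L.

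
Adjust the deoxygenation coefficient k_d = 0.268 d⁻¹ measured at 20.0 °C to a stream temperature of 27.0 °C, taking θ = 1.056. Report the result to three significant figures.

k_d ≈ 0.392 d⁻¹

k_d(T₂) = k_d(T₁) · θ^(T₂−T₁) = 0.268 × 1.056^(27.0−20.0)
= 0.268 × 1.056^7.00 = 0.268 × 1.464 = 0.3924 d⁻¹.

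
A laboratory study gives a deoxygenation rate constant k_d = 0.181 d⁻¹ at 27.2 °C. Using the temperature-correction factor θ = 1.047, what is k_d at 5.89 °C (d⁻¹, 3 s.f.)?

k_d ≈ 0.0680 d⁻¹

k_d(T₂) = k_d(T₁) · θ^(T₂−T₁) = 0.181 × 1.047^(5.89−27.2)
= 0.181 × 1.047^-21.3 = 0.181 × 0.3758 = 0.06802 d⁻¹.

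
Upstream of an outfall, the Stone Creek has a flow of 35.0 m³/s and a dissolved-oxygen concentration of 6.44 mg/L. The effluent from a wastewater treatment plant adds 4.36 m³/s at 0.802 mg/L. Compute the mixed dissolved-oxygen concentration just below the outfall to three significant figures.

Flow-weighted mixing: C = (Q_r C_r + Q_w C_w)/(Q_r + Q_w)
= (35.0×6.44 + 4.36×0.802)/(35.0 + 4.36) = 228.9/39.36 = 5.815 mg/L.

5.82 mg/L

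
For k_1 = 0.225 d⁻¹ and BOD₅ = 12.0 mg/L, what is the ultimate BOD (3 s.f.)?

BOD₅ = L₀(1 − e^(−5k_1)) ⇒ L₀ = BOD₅ / (1 − e^(−5×0.225))
= 12.0 / (1 − 0.3247) = 12.0 / 0.6753 = 17.77 mg/L.

L₀ ≈ 17.8 mg/L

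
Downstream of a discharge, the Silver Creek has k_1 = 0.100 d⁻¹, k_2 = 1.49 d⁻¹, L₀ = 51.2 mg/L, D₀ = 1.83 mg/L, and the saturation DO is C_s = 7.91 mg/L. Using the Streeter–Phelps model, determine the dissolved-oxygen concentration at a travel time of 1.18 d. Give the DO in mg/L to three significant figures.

DO ≈ 4.96 mg/L

k_1 L₀/(k_2−k_1) = 0.100×51.2/(1.49−0.100) = 5.120/1.390 = 3.683 mg/L.
e^(−k_1 t) = e^(−0.100×1.180) = 0.8887; e^(−k_2 t) = e^(−1.49×1.180) = 0.1724.
D = 3.683 × (0.8887 − 0.1724) + 1.83 × 0.1724 = 2.639 + 0.3154 = 2.954 mg/L.
DO = C_s − D = 7.91 − 2.954 = 4.956 mg/L.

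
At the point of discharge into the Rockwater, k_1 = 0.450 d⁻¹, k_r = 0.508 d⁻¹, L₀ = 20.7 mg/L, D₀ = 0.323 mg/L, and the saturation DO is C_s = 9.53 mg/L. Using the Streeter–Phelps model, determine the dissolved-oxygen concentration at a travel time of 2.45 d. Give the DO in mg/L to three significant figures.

k_1 L₀/(k_r−k_1) = 0.450×20.7/(0.508−0.450) = 9.315/0.05800 = 160.6 mg/L.
e^(−k_1 t) = e^(−0.450×2.450) = 0.3320; e^(−k_r t) = e^(−0.508×2.450) = 0.2881.
D = 160.6 × (0.3320 − 0.2881) + 0.323 × 0.2881 = 7.064 + 0.09304 = 7.157 mg/L.
DO = C_s − D = 9.53 − 7.157 = 2.373 mg/L.

DO ≈ 2.37 mg/L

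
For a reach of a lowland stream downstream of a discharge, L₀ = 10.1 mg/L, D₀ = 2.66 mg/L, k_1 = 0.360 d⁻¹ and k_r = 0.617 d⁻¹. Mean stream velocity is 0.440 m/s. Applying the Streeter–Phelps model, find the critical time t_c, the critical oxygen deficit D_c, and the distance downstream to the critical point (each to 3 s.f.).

t_c ≈ 1.29 d; D_c ≈ 3.71 mg/L; x_c ≈ 48.9 km

t_c = [1/(k_r−k_1)] ln[(k_r/k_1)(1 − D₀(k_r−k_1)/(k_1 L₀))]
= [1/(0.617−0.360)] ln[(0.617/0.360)(1 − 2.66×0.2570/(0.360×10.1))]
= (1/0.2570) ln[1.714 × 0.8120] = 3.891 × ln(1.392) = 3.891 × 0.3305 = 1.286 d.
D_c = (k_1/k_r) L₀ e^(−k_1 t_c) = (0.360/0.617) × 10.1 × e^(−0.360×1.286) = 0.5835 × 10.1 × 0.6294 = 3.709 mg/L.
x_c = v t_c = 0.440 m/s × 1.286 d × 86400 s/d = 48890 m ≈ 48.9 km.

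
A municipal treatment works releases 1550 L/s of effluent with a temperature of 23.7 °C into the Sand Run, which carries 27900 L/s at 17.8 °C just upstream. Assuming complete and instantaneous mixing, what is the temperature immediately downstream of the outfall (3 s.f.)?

Flow-weighted mixing: C = (Q_r C_r + Q_w C_w)/(Q_r + Q_w)
= (27900×17.8 + 1550×23.7)/(27900 + 1550) = 533400/29450 = 18.11 °C.

18.1 °C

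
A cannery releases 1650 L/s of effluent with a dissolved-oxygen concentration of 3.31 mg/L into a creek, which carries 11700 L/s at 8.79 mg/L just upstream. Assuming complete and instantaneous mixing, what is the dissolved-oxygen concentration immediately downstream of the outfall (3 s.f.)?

8.11 mg/L

Flow-weighted mixing: C = (Q_r C_r + Q_w C_w)/(Q_r + Q_w)
= (11700×8.79 + 1650×3.31)/(11700 + 1650) = 108300/13350 = 8.113 mg/L.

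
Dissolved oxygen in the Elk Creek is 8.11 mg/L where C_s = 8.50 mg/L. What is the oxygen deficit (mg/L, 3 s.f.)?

D = C_s − C = 8.50 − 8.11 = 0.390 mg/L.

D ≈ 0.390 mg/L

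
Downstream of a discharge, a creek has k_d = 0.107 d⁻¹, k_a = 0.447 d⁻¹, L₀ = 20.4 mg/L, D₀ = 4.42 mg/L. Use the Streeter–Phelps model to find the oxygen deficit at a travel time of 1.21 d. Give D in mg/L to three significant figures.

D ≈ 4.48 mg/L

k_d L₀/(k_a−k_d) = 0.107×20.4/(0.447−0.107) = 2.183/0.3400 = 6.420 mg/L.
e^(−k_d t) = e^(−0.107×1.210) = 0.8786; e^(−k_a t) = e^(−0.447×1.210) = 0.5822.
D = 6.420 × (0.8786 − 0.5822) + 4.42 × 0.5822 = 1.902 + 2.574 = 4.476 mg/L.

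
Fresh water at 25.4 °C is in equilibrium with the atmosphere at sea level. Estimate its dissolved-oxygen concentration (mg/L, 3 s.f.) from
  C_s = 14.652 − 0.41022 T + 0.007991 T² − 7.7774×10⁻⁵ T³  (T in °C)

C_s ≈ 8.11 mg/L

C_s = 14.652 − 0.41022×25.4 + 0.007991×25.4² − 7.7774×10⁻⁵×25.4³ = 8.113 mg/L.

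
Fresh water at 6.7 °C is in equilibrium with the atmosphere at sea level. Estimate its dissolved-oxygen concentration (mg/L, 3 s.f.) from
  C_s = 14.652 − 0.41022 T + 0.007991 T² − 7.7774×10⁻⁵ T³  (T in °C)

C_s = 14.652 − 0.41022×6.7 + 0.007991×6.7² − 7.7774×10⁻⁵×6.7³ = 12.24 mg/L.

C_s ≈ 12.2 mg/L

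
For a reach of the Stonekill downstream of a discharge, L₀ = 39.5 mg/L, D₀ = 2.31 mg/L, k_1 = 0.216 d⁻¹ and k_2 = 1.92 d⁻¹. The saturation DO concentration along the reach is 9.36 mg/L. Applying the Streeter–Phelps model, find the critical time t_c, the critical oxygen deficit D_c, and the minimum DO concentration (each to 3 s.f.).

t_c ≈ 0.919 d; D_c ≈ 3.64 mg/L; min DO ≈ 5.72 mg/L

At the critical point dD/dt = 0, so k_1 L₀ e^(−k_1 t) = k_2 D. Substituting D(t) from the Streeter–Phelps equation and solving for t gives
t_c = ln[(k_2/k_1)(1 − D₀(k_2−k_1)/(k_1 L₀))] / (k_2−k_1).
Here k_2−k_1 = 1.704 d⁻¹ and 1 − D₀(k_2−k_1)/(k_1 L₀) = 1 − 2.31×1.704/(0.216×39.5) = 0.5386, so
t_c = ln(8.889 × 0.5386) / 1.704 = 1.566 / 1.704 = 0.9191 d.
L(t_c) = L₀ e^(−k_1 t_c) = 39.5 × 0.8199 = 32.39 mg/L, and at the critical point k_2 D_c = k_1 L, so D_c = (0.216/1.92) × 32.39 = 3.644 mg/L.
Minimum DO = C_s − D_c = 9.36 − 3.644 = 5.716 mg/L.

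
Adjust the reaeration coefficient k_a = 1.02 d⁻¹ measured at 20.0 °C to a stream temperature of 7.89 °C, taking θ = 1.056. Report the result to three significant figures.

k_a ≈ 0.527 d⁻¹

k_a(T₂) = k_a(T₁) · θ^(T₂−T₁) = 1.02 × 1.056^(7.89−20.0)
= 1.02 × 1.056^-12.1 = 1.02 × 0.5169 = 0.5273 d⁻¹.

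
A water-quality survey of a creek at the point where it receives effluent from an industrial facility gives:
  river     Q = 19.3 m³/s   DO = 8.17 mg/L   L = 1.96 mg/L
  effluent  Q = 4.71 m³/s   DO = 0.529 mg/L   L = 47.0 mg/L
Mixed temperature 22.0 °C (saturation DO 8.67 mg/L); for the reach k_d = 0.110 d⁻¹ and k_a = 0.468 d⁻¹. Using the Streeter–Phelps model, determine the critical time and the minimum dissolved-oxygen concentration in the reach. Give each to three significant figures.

Mixed DO = (19.3×8.17 + 4.71×0.529)/(19.3+4.71) = 160.2/24.01 = 6.671 mg/L.
Mixed L₀ = (19.3×1.96 + 4.71×47.0)/(24.01) = 259.2/24.01 = 10.80 mg/L.
Initial deficit D₀ = C_s − DO₀ = 8.67 − 6.671 = 1.999 mg/L.
t_c = (1/0.3580) ln[(0.468/0.110)(1 − 1.999×0.3580/(0.110×10.80))] = 2.793 × ln(1.691) = 1.467 d.
D_c = (0.110/0.468) × 10.80 × e^(−0.110×1.467) = 0.2350 × 10.80 × 0.8510 = 2.159 mg/L.
Minimum DO = 8.67 − 2.159 = 6.511 mg/L.

t_c ≈ 1.47 d; minimum DO ≈ 6.51 mg/L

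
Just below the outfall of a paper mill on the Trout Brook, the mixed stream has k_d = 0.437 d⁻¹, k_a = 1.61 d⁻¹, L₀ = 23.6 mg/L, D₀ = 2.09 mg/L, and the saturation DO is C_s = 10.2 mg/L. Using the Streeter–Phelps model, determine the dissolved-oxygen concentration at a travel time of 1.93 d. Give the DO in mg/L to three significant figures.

DO ≈ 6.72 mg/L

k_d L₀/(k_a−k_d) = 0.437×23.6/(1.61−0.437) = 10.31/1.173 = 8.792 mg/L.
e^(−k_d t) = e^(−0.437×1.930) = 0.4302; e^(−k_a t) = e^(−1.61×1.930) = 0.04472.
D = 8.792 × (0.4302 − 0.04472) + 2.09 × 0.04472 = 3.390 + 0.09347 = 3.483 mg/L.
DO = C_s − D = 10.2 − 3.483 = 6.717 mg/L.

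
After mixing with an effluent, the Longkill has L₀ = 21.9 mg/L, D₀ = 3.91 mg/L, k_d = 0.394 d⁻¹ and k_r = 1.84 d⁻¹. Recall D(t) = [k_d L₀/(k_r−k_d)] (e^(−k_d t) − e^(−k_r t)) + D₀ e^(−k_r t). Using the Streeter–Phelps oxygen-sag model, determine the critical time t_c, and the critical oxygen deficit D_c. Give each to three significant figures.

At the critical point dD/dt = 0, so k_d L₀ e^(−k_d t) = k_r D. Substituting D(t) from the Streeter–Phelps equation and solving for t gives
t_c = ln[(k_r/k_d)(1 − D₀(k_r−k_d)/(k_d L₀))] / (k_r−k_d).
Here k_r−k_d = 1.446 d⁻¹ and 1 − D₀(k_r−k_d)/(k_d L₀) = 1 − 3.91×1.446/(0.394×21.9) = 0.3448, so
t_c = ln(4.670 × 0.3448) / 1.446 = 0.4762 / 1.446 = 0.3294 d.
L(t_c) = L₀ e^(−k_d t_c) = 21.9 × 0.8783 = 19.23 mg/L, and at the critical point k_r D_c = k_d L, so D_c = (0.394/1.84) × 19.23 = 4.119 mg/L.

t_c ≈ 0.329 d; D_c ≈ 4.12 mg/L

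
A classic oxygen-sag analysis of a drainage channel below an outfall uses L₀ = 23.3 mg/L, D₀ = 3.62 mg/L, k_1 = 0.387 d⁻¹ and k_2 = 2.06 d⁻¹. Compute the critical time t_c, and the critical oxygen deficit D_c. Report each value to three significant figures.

t_c ≈ 0.334 d; D_c ≈ 3.85 mg/L

With k_2/k_1 = 5.323 and 1 − D₀(k_2−k_1)/(k_1 L₀) = 0.3284,
t_c = ln(5.323 × 0.3284) / (2.06 − 0.387) = ln(1.748) / 1.673 = 0.5584/1.673 = 0.3338 d.
L(t_c) = L₀ e^(−k_1 t_c) = 23.3 × 0.8788 = 20.48 mg/L, and at the critical point k_2 D_c = k_1 L, so D_c = (0.387/2.06) × 20.48 = 3.847 mg/L.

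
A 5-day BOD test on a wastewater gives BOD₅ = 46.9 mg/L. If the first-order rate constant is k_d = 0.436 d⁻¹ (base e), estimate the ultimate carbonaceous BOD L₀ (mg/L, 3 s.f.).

BOD₅ = L₀(1 − e^(−5k_d)) ⇒ L₀ = BOD₅ / (1 − e^(−5×0.436))
= 46.9 / (1 − 0.1130) = 46.9 / 0.8870 = 52.88 mg/L.

L₀ ≈ 52.9 mg/L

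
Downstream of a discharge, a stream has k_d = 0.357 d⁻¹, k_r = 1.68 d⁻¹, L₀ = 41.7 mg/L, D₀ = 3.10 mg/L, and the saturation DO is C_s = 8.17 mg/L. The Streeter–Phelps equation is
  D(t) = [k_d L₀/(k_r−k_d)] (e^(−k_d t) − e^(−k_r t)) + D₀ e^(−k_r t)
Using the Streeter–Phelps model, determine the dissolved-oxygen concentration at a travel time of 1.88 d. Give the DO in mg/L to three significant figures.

DO ≈ 2.77 mg/L

k_d L₀/(k_r−k_d) = 0.357×41.7/(1.68−0.357) = 14.89/1.323 = 11.25 mg/L.
e^(−k_d t) = e^(−0.357×1.880) = 0.5111; e^(−k_r t) = e^(−1.68×1.880) = 0.04249.
D = 11.25 × (0.5111 − 0.04249) + 3.10 × 0.04249 = 5.273 + 0.1317 = 5.405 mg/L.
DO = C_s − D = 8.17 − 5.405 = 2.765 mg/L.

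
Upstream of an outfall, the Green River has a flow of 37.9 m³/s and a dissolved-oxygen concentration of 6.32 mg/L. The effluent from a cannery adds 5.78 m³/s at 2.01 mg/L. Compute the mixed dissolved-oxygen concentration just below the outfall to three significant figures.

Flow-weighted mixing: C = (Q_r C_r + Q_w C_w)/(Q_r + Q_w)
= (37.9×6.32 + 5.78×2.01)/(37.9 + 5.78) = 251.1/43.68 = 5.750 mg/L.

5.75 mg/L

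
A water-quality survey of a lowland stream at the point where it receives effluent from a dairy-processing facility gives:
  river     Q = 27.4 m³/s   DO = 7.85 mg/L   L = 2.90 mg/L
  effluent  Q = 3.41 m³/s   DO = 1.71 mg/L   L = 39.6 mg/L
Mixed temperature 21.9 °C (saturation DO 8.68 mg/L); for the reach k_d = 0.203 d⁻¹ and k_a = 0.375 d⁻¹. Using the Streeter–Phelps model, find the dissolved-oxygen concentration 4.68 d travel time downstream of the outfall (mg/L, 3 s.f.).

DO ≈ 6.66 mg/L

Mixed DO = (27.4×7.85 + 3.41×1.71)/(27.4+3.41) = 220.9/30.81 = 7.170 mg/L.
Mixed L₀ = (27.4×2.90 + 3.41×39.6)/(30.81) = 214.5/30.81 = 6.962 mg/L.
Initial deficit D₀ = C_s − DO₀ = 8.68 − 7.170 = 1.510 mg/L.
D(4.68) = [0.203×6.962/(0.375−0.203)](e^(−0.203×4.68) − e^(−0.375×4.68)) + 1.510 e^(−0.375×4.68)
= 8.217 × (0.3867 − 0.1729) + 1.510 × 0.1729 = 2.018 mg/L.
DO = 8.68 − 2.018 = 6.662 mg/L.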